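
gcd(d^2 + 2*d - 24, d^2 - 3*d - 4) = d - 4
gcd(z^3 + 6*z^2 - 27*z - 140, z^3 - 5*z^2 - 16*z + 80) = z^2 - z - 20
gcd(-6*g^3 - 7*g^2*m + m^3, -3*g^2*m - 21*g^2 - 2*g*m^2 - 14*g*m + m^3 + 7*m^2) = 3*g^2 + 2*g*m - m^2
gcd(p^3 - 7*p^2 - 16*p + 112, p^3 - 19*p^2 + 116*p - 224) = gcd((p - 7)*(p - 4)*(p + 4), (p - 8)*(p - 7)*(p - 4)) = p^2 - 11*p + 28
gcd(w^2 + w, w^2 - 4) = 1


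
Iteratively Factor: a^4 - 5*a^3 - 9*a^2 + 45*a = (a)*(a^3 - 5*a^2 - 9*a + 45) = a*(a - 3)*(a^2 - 2*a - 15) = a*(a - 5)*(a - 3)*(a + 3)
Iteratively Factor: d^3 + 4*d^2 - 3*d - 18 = (d + 3)*(d^2 + d - 6) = (d + 3)^2*(d - 2)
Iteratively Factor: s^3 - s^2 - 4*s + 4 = (s + 2)*(s^2 - 3*s + 2) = (s - 2)*(s + 2)*(s - 1)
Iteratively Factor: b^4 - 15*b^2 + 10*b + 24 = (b - 3)*(b^3 + 3*b^2 - 6*b - 8) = (b - 3)*(b + 4)*(b^2 - b - 2) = (b - 3)*(b + 1)*(b + 4)*(b - 2)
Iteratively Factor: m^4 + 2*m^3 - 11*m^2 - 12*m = (m + 1)*(m^3 + m^2 - 12*m) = (m + 1)*(m + 4)*(m^2 - 3*m) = (m - 3)*(m + 1)*(m + 4)*(m)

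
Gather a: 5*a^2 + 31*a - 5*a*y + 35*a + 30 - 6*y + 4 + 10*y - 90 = 5*a^2 + a*(66 - 5*y) + 4*y - 56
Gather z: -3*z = -3*z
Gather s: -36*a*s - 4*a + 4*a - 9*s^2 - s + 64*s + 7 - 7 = -9*s^2 + s*(63 - 36*a)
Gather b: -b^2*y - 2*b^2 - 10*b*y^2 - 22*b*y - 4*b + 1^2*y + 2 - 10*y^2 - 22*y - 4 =b^2*(-y - 2) + b*(-10*y^2 - 22*y - 4) - 10*y^2 - 21*y - 2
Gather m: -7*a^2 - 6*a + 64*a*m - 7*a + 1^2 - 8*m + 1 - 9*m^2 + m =-7*a^2 - 13*a - 9*m^2 + m*(64*a - 7) + 2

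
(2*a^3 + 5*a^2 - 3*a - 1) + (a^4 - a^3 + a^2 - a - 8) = a^4 + a^3 + 6*a^2 - 4*a - 9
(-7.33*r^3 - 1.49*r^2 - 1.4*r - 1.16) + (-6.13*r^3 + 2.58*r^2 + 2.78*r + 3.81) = -13.46*r^3 + 1.09*r^2 + 1.38*r + 2.65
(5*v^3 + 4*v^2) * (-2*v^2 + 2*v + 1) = -10*v^5 + 2*v^4 + 13*v^3 + 4*v^2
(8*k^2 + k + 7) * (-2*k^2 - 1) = -16*k^4 - 2*k^3 - 22*k^2 - k - 7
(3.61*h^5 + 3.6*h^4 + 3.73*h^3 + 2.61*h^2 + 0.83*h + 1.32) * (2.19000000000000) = 7.9059*h^5 + 7.884*h^4 + 8.1687*h^3 + 5.7159*h^2 + 1.8177*h + 2.8908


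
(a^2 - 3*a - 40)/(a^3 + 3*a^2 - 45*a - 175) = (a - 8)/(a^2 - 2*a - 35)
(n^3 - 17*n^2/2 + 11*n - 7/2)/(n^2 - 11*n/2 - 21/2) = (2*n^2 - 3*n + 1)/(2*n + 3)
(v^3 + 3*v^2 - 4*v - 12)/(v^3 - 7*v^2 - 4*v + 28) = (v + 3)/(v - 7)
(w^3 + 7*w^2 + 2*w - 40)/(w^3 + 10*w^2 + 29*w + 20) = (w - 2)/(w + 1)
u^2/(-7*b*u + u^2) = u/(-7*b + u)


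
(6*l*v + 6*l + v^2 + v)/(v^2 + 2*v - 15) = (6*l*v + 6*l + v^2 + v)/(v^2 + 2*v - 15)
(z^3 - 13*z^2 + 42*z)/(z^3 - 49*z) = (z - 6)/(z + 7)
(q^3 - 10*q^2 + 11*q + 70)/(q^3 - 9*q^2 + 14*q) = (q^2 - 3*q - 10)/(q*(q - 2))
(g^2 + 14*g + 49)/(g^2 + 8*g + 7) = (g + 7)/(g + 1)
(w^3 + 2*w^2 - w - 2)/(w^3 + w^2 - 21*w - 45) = (w^3 + 2*w^2 - w - 2)/(w^3 + w^2 - 21*w - 45)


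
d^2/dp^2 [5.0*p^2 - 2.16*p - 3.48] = 10.0000000000000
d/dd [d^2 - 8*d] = 2*d - 8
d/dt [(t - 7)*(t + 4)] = 2*t - 3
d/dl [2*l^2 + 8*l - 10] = 4*l + 8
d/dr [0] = 0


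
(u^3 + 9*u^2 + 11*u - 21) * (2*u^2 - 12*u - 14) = 2*u^5 + 6*u^4 - 100*u^3 - 300*u^2 + 98*u + 294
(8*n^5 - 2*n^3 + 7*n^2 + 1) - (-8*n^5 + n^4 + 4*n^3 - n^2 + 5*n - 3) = 16*n^5 - n^4 - 6*n^3 + 8*n^2 - 5*n + 4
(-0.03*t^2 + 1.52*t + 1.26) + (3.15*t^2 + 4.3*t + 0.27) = 3.12*t^2 + 5.82*t + 1.53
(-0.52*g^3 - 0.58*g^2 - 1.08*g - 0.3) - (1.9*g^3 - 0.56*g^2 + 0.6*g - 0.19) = -2.42*g^3 - 0.0199999999999999*g^2 - 1.68*g - 0.11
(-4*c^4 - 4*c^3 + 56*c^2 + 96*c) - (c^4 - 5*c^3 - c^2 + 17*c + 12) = -5*c^4 + c^3 + 57*c^2 + 79*c - 12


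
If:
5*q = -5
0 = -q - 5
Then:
No Solution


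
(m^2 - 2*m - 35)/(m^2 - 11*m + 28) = (m + 5)/(m - 4)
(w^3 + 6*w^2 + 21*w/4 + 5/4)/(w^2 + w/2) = w + 11/2 + 5/(2*w)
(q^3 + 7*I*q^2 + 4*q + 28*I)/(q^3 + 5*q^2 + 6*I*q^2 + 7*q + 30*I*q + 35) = (q^2 + 4)/(q^2 + q*(5 - I) - 5*I)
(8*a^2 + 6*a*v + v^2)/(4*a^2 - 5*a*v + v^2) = (8*a^2 + 6*a*v + v^2)/(4*a^2 - 5*a*v + v^2)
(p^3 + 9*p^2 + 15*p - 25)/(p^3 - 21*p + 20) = (p + 5)/(p - 4)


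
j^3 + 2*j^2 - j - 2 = (j - 1)*(j + 1)*(j + 2)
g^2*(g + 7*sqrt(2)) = g^3 + 7*sqrt(2)*g^2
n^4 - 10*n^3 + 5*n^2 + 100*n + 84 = (n - 7)*(n - 6)*(n + 1)*(n + 2)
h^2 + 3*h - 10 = (h - 2)*(h + 5)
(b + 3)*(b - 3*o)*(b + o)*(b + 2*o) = b^4 + 3*b^3 - 7*b^2*o^2 - 6*b*o^3 - 21*b*o^2 - 18*o^3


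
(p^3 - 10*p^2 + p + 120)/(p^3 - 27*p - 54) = (p^2 - 13*p + 40)/(p^2 - 3*p - 18)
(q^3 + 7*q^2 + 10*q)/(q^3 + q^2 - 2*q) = (q + 5)/(q - 1)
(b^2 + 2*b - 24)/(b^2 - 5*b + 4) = (b + 6)/(b - 1)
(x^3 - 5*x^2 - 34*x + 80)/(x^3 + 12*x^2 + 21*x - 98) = (x^2 - 3*x - 40)/(x^2 + 14*x + 49)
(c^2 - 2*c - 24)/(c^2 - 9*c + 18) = (c + 4)/(c - 3)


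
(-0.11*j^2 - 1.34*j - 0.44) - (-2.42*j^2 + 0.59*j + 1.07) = 2.31*j^2 - 1.93*j - 1.51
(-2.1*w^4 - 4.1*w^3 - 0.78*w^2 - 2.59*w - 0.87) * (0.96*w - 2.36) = -2.016*w^5 + 1.02*w^4 + 8.9272*w^3 - 0.6456*w^2 + 5.2772*w + 2.0532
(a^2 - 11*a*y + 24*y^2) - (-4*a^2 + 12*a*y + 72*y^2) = 5*a^2 - 23*a*y - 48*y^2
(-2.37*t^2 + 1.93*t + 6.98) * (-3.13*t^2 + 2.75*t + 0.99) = 7.4181*t^4 - 12.5584*t^3 - 18.8862*t^2 + 21.1057*t + 6.9102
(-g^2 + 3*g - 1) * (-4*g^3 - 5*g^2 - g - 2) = 4*g^5 - 7*g^4 - 10*g^3 + 4*g^2 - 5*g + 2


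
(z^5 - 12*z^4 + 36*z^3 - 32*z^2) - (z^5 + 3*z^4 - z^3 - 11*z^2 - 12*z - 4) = -15*z^4 + 37*z^3 - 21*z^2 + 12*z + 4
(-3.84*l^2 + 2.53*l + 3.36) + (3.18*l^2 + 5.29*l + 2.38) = -0.66*l^2 + 7.82*l + 5.74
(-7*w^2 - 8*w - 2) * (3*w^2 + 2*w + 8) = -21*w^4 - 38*w^3 - 78*w^2 - 68*w - 16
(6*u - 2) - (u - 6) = 5*u + 4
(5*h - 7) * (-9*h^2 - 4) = -45*h^3 + 63*h^2 - 20*h + 28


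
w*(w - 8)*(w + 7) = w^3 - w^2 - 56*w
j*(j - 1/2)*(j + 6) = j^3 + 11*j^2/2 - 3*j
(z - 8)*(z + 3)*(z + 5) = z^3 - 49*z - 120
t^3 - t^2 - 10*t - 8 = (t - 4)*(t + 1)*(t + 2)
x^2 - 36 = (x - 6)*(x + 6)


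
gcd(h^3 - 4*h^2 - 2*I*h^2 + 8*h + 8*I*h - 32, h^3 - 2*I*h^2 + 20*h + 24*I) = h + 2*I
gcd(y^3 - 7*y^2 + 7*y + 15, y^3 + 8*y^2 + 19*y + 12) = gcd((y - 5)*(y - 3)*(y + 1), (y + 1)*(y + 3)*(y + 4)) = y + 1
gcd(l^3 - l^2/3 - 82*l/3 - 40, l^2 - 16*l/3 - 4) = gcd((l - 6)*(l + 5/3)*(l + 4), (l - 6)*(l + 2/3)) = l - 6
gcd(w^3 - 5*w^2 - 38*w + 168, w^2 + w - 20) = w - 4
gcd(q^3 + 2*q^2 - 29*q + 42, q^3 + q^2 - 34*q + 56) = q^2 + 5*q - 14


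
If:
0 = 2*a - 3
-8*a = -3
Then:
No Solution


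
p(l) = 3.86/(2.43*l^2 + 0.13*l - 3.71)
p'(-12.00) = 0.00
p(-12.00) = 0.01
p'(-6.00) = 0.02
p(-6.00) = 0.05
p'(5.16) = -0.03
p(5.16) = 0.06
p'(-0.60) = 1.27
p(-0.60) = -1.33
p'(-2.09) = 0.88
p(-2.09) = 0.58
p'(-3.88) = 0.07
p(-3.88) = 0.12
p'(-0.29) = 0.39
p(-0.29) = -1.09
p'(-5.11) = 0.03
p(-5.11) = 0.07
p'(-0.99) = 8.51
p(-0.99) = -2.65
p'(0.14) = -0.24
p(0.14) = -1.06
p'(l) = 3.86*(-4.86*l - 0.13)/(2.43*l^2 + 0.13*l - 3.71)^2 = (-18.7596*l - 0.5018)/(2.43*l^2 + 0.13*l - 3.71)^2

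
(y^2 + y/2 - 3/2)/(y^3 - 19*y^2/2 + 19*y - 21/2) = (2*y + 3)/(2*y^2 - 17*y + 21)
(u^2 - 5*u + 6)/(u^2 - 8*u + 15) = (u - 2)/(u - 5)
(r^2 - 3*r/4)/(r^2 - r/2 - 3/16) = 4*r/(4*r + 1)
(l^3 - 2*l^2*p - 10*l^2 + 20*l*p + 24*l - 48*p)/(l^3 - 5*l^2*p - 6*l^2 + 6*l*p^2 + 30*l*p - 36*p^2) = (4 - l)/(-l + 3*p)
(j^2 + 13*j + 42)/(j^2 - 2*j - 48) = (j + 7)/(j - 8)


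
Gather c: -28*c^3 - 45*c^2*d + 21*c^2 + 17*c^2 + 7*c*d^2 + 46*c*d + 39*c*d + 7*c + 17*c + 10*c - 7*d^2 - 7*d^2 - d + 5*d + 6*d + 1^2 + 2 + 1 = -28*c^3 + c^2*(38 - 45*d) + c*(7*d^2 + 85*d + 34) - 14*d^2 + 10*d + 4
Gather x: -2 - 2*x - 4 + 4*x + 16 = 2*x + 10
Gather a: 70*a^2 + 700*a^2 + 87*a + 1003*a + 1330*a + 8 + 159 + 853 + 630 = 770*a^2 + 2420*a + 1650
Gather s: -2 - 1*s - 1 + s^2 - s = s^2 - 2*s - 3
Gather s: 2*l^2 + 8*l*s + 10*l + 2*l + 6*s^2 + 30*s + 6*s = 2*l^2 + 12*l + 6*s^2 + s*(8*l + 36)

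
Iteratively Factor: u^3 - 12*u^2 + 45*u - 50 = (u - 2)*(u^2 - 10*u + 25) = (u - 5)*(u - 2)*(u - 5)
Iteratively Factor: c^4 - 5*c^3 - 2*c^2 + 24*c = (c - 4)*(c^3 - c^2 - 6*c) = (c - 4)*(c - 3)*(c^2 + 2*c) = c*(c - 4)*(c - 3)*(c + 2)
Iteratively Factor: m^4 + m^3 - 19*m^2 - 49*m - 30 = (m + 1)*(m^3 - 19*m - 30) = (m + 1)*(m + 3)*(m^2 - 3*m - 10) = (m - 5)*(m + 1)*(m + 3)*(m + 2)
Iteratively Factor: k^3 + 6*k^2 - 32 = (k - 2)*(k^2 + 8*k + 16) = (k - 2)*(k + 4)*(k + 4)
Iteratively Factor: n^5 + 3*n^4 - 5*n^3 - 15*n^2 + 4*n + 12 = (n - 2)*(n^4 + 5*n^3 + 5*n^2 - 5*n - 6) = (n - 2)*(n - 1)*(n^3 + 6*n^2 + 11*n + 6) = (n - 2)*(n - 1)*(n + 1)*(n^2 + 5*n + 6) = (n - 2)*(n - 1)*(n + 1)*(n + 2)*(n + 3)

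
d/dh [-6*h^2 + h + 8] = 1 - 12*h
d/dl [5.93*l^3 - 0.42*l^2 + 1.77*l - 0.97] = 17.79*l^2 - 0.84*l + 1.77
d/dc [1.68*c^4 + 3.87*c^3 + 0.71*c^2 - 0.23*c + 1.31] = 6.72*c^3 + 11.61*c^2 + 1.42*c - 0.23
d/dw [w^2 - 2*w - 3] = 2*w - 2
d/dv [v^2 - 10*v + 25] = 2*v - 10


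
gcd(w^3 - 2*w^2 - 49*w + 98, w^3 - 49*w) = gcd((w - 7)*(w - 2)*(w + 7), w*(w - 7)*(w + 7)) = w^2 - 49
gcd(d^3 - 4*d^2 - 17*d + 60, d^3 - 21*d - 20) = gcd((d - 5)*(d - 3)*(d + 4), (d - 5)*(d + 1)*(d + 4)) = d^2 - d - 20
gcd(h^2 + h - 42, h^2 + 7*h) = h + 7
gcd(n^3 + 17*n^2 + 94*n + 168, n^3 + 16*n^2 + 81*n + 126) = n^2 + 13*n + 42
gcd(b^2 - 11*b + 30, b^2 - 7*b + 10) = b - 5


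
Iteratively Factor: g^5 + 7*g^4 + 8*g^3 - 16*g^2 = (g - 1)*(g^4 + 8*g^3 + 16*g^2) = g*(g - 1)*(g^3 + 8*g^2 + 16*g) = g*(g - 1)*(g + 4)*(g^2 + 4*g) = g^2*(g - 1)*(g + 4)*(g + 4)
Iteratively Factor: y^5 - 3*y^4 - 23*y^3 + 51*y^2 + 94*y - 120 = (y + 2)*(y^4 - 5*y^3 - 13*y^2 + 77*y - 60) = (y - 5)*(y + 2)*(y^3 - 13*y + 12) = (y - 5)*(y - 1)*(y + 2)*(y^2 + y - 12) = (y - 5)*(y - 3)*(y - 1)*(y + 2)*(y + 4)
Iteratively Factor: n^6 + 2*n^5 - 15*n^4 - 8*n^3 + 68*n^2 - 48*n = (n - 2)*(n^5 + 4*n^4 - 7*n^3 - 22*n^2 + 24*n) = n*(n - 2)*(n^4 + 4*n^3 - 7*n^2 - 22*n + 24) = n*(n - 2)^2*(n^3 + 6*n^2 + 5*n - 12) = n*(n - 2)^2*(n - 1)*(n^2 + 7*n + 12) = n*(n - 2)^2*(n - 1)*(n + 3)*(n + 4)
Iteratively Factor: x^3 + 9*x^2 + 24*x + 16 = (x + 1)*(x^2 + 8*x + 16) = (x + 1)*(x + 4)*(x + 4)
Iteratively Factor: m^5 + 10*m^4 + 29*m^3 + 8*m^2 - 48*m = (m + 4)*(m^4 + 6*m^3 + 5*m^2 - 12*m) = (m + 3)*(m + 4)*(m^3 + 3*m^2 - 4*m) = (m - 1)*(m + 3)*(m + 4)*(m^2 + 4*m) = (m - 1)*(m + 3)*(m + 4)^2*(m)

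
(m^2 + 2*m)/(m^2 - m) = (m + 2)/(m - 1)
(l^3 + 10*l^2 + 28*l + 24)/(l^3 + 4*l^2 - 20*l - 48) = (l + 2)/(l - 4)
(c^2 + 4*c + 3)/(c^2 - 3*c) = (c^2 + 4*c + 3)/(c*(c - 3))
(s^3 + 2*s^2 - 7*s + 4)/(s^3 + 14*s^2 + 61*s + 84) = (s^2 - 2*s + 1)/(s^2 + 10*s + 21)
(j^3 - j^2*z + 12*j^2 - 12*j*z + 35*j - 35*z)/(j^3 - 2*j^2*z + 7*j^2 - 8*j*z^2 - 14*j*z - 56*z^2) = (-j^2 + j*z - 5*j + 5*z)/(-j^2 + 2*j*z + 8*z^2)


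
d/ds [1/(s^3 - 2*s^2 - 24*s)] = (-3*s^2 + 4*s + 24)/(s^2*(-s^2 + 2*s + 24)^2)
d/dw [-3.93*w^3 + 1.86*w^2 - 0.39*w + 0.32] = -11.79*w^2 + 3.72*w - 0.39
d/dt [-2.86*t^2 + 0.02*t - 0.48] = 0.02 - 5.72*t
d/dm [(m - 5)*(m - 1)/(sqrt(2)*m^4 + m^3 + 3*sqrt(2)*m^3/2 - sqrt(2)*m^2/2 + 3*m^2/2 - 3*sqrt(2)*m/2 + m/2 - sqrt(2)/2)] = 2*(-(m - 5)*(m - 1)*(8*sqrt(2)*m^3 + 6*m^2 + 9*sqrt(2)*m^2 - 2*sqrt(2)*m + 6*m - 3*sqrt(2) + 1) + 2*(m - 3)*(2*sqrt(2)*m^4 + 2*m^3 + 3*sqrt(2)*m^3 - sqrt(2)*m^2 + 3*m^2 - 3*sqrt(2)*m + m - sqrt(2)))/(2*sqrt(2)*m^4 + 2*m^3 + 3*sqrt(2)*m^3 - sqrt(2)*m^2 + 3*m^2 - 3*sqrt(2)*m + m - sqrt(2))^2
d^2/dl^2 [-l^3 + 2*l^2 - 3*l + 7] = 4 - 6*l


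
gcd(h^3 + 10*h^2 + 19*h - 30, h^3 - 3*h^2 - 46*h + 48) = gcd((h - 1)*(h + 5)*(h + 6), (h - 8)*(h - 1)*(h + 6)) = h^2 + 5*h - 6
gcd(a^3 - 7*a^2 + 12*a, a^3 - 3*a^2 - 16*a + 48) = a^2 - 7*a + 12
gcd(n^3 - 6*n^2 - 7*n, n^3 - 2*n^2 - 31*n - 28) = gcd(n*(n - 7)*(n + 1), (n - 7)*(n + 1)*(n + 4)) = n^2 - 6*n - 7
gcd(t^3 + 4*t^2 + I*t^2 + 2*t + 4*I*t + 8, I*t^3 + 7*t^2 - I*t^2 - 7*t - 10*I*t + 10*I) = 1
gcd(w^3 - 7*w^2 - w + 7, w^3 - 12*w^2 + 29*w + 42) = w^2 - 6*w - 7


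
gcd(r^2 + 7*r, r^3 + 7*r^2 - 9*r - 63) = r + 7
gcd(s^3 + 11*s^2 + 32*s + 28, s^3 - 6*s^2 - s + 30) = s + 2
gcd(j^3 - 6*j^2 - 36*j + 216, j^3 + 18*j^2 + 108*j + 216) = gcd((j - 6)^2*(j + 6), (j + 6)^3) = j + 6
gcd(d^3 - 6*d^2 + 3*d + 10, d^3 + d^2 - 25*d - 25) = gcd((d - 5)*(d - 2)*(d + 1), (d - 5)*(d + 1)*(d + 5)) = d^2 - 4*d - 5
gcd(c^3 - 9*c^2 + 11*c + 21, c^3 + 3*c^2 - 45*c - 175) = c - 7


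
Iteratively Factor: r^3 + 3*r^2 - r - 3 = (r - 1)*(r^2 + 4*r + 3) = (r - 1)*(r + 1)*(r + 3)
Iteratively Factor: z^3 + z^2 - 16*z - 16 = (z + 1)*(z^2 - 16) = (z + 1)*(z + 4)*(z - 4)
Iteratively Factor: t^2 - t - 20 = (t + 4)*(t - 5)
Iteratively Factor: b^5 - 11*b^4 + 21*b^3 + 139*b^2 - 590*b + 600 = (b - 2)*(b^4 - 9*b^3 + 3*b^2 + 145*b - 300) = (b - 2)*(b + 4)*(b^3 - 13*b^2 + 55*b - 75) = (b - 5)*(b - 2)*(b + 4)*(b^2 - 8*b + 15) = (b - 5)*(b - 3)*(b - 2)*(b + 4)*(b - 5)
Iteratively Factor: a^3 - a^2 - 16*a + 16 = (a + 4)*(a^2 - 5*a + 4) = (a - 4)*(a + 4)*(a - 1)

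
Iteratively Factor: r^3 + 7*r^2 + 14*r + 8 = (r + 2)*(r^2 + 5*r + 4) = (r + 2)*(r + 4)*(r + 1)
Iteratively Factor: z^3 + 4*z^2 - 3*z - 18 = (z + 3)*(z^2 + z - 6) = (z + 3)^2*(z - 2)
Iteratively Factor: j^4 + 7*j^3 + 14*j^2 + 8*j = (j)*(j^3 + 7*j^2 + 14*j + 8) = j*(j + 4)*(j^2 + 3*j + 2) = j*(j + 2)*(j + 4)*(j + 1)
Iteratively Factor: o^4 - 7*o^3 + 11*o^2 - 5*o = (o - 5)*(o^3 - 2*o^2 + o) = (o - 5)*(o - 1)*(o^2 - o) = (o - 5)*(o - 1)^2*(o)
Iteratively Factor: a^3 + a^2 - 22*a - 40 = (a + 2)*(a^2 - a - 20) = (a + 2)*(a + 4)*(a - 5)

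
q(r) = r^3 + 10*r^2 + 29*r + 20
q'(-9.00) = 92.00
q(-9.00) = -160.00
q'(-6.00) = 17.00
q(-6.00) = -10.00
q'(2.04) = 82.28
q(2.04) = 129.27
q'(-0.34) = 22.55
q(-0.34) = 11.26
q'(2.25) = 89.19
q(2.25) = 147.27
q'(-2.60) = -2.72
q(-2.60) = -5.38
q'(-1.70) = 3.67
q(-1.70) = -5.31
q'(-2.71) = -3.17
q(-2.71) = -5.05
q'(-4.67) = 1.03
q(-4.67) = 0.81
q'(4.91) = 199.52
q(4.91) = 521.84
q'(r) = 3*r^2 + 20*r + 29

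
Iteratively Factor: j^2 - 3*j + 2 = (j - 1)*(j - 2)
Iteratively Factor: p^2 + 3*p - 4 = (p - 1)*(p + 4)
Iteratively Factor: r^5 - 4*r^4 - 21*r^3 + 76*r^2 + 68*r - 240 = (r - 3)*(r^4 - r^3 - 24*r^2 + 4*r + 80) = (r - 3)*(r + 4)*(r^3 - 5*r^2 - 4*r + 20) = (r - 3)*(r - 2)*(r + 4)*(r^2 - 3*r - 10) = (r - 3)*(r - 2)*(r + 2)*(r + 4)*(r - 5)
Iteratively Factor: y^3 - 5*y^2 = (y)*(y^2 - 5*y) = y^2*(y - 5)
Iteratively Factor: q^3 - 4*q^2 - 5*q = (q + 1)*(q^2 - 5*q) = q*(q + 1)*(q - 5)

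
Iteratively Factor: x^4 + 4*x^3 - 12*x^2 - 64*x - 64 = (x + 2)*(x^3 + 2*x^2 - 16*x - 32) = (x - 4)*(x + 2)*(x^2 + 6*x + 8) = (x - 4)*(x + 2)*(x + 4)*(x + 2)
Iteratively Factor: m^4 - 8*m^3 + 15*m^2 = (m)*(m^3 - 8*m^2 + 15*m) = m*(m - 3)*(m^2 - 5*m) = m*(m - 5)*(m - 3)*(m)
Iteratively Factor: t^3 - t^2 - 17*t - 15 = (t - 5)*(t^2 + 4*t + 3) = (t - 5)*(t + 1)*(t + 3)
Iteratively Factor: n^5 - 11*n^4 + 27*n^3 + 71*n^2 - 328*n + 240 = (n - 4)*(n^4 - 7*n^3 - n^2 + 67*n - 60) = (n - 4)^2*(n^3 - 3*n^2 - 13*n + 15) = (n - 4)^2*(n - 1)*(n^2 - 2*n - 15) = (n - 4)^2*(n - 1)*(n + 3)*(n - 5)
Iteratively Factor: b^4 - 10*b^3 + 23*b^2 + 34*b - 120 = (b - 5)*(b^3 - 5*b^2 - 2*b + 24) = (b - 5)*(b - 4)*(b^2 - b - 6) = (b - 5)*(b - 4)*(b + 2)*(b - 3)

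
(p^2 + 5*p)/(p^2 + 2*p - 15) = p/(p - 3)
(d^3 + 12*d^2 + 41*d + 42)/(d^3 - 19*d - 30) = (d + 7)/(d - 5)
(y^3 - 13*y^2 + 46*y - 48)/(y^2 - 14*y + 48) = (y^2 - 5*y + 6)/(y - 6)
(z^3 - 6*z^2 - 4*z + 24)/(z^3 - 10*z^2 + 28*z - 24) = (z + 2)/(z - 2)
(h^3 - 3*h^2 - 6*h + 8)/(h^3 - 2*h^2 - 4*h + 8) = (h^2 - 5*h + 4)/(h^2 - 4*h + 4)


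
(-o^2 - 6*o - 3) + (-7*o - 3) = -o^2 - 13*o - 6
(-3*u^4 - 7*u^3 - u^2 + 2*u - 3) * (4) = -12*u^4 - 28*u^3 - 4*u^2 + 8*u - 12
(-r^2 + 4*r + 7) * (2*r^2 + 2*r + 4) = -2*r^4 + 6*r^3 + 18*r^2 + 30*r + 28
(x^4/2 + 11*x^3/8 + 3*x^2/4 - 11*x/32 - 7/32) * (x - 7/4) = x^5/2 + x^4/2 - 53*x^3/32 - 53*x^2/32 + 49*x/128 + 49/128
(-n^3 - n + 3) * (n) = -n^4 - n^2 + 3*n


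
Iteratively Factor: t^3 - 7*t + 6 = (t - 2)*(t^2 + 2*t - 3) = (t - 2)*(t - 1)*(t + 3)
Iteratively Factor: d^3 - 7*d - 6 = (d + 1)*(d^2 - d - 6) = (d + 1)*(d + 2)*(d - 3)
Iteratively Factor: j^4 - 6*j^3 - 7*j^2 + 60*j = (j - 5)*(j^3 - j^2 - 12*j) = (j - 5)*(j - 4)*(j^2 + 3*j) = (j - 5)*(j - 4)*(j + 3)*(j)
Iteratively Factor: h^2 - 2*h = (h - 2)*(h)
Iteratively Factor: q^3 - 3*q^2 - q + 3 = (q - 3)*(q^2 - 1) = (q - 3)*(q + 1)*(q - 1)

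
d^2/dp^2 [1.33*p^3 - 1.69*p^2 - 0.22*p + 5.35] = 7.98*p - 3.38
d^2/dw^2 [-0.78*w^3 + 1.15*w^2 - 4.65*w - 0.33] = 2.3 - 4.68*w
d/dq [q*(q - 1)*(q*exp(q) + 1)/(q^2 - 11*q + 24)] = (-q*(q - 1)*(2*q - 11)*(q*exp(q) + 1) + (q^2 - 11*q + 24)*(q*(q - 1)*(q + 1)*exp(q) + q*(q*exp(q) + 1) + (q - 1)*(q*exp(q) + 1)))/(q^2 - 11*q + 24)^2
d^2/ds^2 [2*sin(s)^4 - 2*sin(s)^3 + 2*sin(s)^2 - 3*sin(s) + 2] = -32*sin(s)^4 + 18*sin(s)^3 + 16*sin(s)^2 - 9*sin(s) + 4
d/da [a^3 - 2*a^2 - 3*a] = 3*a^2 - 4*a - 3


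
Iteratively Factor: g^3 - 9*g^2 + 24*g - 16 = (g - 4)*(g^2 - 5*g + 4) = (g - 4)^2*(g - 1)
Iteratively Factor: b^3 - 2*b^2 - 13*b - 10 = (b + 2)*(b^2 - 4*b - 5) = (b - 5)*(b + 2)*(b + 1)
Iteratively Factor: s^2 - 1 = (s - 1)*(s + 1)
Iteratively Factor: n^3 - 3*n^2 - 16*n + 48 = (n - 3)*(n^2 - 16) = (n - 4)*(n - 3)*(n + 4)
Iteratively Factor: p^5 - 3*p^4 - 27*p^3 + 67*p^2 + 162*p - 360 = (p + 3)*(p^4 - 6*p^3 - 9*p^2 + 94*p - 120) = (p - 2)*(p + 3)*(p^3 - 4*p^2 - 17*p + 60) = (p - 5)*(p - 2)*(p + 3)*(p^2 + p - 12) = (p - 5)*(p - 3)*(p - 2)*(p + 3)*(p + 4)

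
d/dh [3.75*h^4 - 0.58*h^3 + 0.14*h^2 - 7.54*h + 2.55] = 15.0*h^3 - 1.74*h^2 + 0.28*h - 7.54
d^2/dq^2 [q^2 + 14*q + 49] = 2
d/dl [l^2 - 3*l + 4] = 2*l - 3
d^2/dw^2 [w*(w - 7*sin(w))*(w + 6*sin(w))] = w^2*sin(w) - 4*w*cos(w) - 84*w*cos(2*w) + 6*w - 2*sin(w) - 84*sin(2*w)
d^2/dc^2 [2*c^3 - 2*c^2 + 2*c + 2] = 12*c - 4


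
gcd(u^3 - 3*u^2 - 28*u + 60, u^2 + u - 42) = u - 6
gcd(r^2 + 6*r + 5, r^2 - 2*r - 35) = r + 5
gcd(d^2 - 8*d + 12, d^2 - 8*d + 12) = d^2 - 8*d + 12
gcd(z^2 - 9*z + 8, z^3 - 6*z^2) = 1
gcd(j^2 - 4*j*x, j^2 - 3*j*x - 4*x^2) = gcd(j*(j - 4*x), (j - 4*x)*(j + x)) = -j + 4*x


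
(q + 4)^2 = q^2 + 8*q + 16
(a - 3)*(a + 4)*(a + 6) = a^3 + 7*a^2 - 6*a - 72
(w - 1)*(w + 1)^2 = w^3 + w^2 - w - 1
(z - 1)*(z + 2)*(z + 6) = z^3 + 7*z^2 + 4*z - 12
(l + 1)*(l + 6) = l^2 + 7*l + 6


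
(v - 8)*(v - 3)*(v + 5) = v^3 - 6*v^2 - 31*v + 120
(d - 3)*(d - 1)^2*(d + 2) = d^4 - 3*d^3 - 3*d^2 + 11*d - 6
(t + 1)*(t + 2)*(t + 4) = t^3 + 7*t^2 + 14*t + 8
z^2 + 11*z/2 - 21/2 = (z - 3/2)*(z + 7)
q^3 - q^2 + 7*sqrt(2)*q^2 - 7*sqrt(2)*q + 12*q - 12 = (q - 1)*(q + sqrt(2))*(q + 6*sqrt(2))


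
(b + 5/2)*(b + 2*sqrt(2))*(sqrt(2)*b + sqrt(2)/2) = sqrt(2)*b^3 + 4*b^2 + 3*sqrt(2)*b^2 + 5*sqrt(2)*b/4 + 12*b + 5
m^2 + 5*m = m*(m + 5)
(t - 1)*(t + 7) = t^2 + 6*t - 7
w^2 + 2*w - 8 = (w - 2)*(w + 4)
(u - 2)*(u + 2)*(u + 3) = u^3 + 3*u^2 - 4*u - 12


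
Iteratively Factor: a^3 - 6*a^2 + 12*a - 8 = (a - 2)*(a^2 - 4*a + 4) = (a - 2)^2*(a - 2)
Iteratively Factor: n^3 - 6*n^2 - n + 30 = (n - 3)*(n^2 - 3*n - 10) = (n - 5)*(n - 3)*(n + 2)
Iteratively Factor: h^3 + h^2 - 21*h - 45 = (h + 3)*(h^2 - 2*h - 15) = (h + 3)^2*(h - 5)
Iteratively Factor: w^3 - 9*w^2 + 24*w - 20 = (w - 2)*(w^2 - 7*w + 10) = (w - 2)^2*(w - 5)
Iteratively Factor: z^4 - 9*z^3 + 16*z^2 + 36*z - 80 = (z - 4)*(z^3 - 5*z^2 - 4*z + 20) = (z - 4)*(z - 2)*(z^2 - 3*z - 10) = (z - 4)*(z - 2)*(z + 2)*(z - 5)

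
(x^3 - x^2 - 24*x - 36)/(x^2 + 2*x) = x - 3 - 18/x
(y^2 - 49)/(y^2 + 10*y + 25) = (y^2 - 49)/(y^2 + 10*y + 25)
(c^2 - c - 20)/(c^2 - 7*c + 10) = (c + 4)/(c - 2)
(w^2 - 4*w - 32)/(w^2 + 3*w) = (w^2 - 4*w - 32)/(w*(w + 3))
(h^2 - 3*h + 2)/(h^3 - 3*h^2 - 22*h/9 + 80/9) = 9*(h - 1)/(9*h^2 - 9*h - 40)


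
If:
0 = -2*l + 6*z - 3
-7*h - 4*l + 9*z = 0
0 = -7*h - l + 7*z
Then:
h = 57/98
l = 3/7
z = 9/14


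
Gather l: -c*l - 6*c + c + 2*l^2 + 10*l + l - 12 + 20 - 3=-5*c + 2*l^2 + l*(11 - c) + 5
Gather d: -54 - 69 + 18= -105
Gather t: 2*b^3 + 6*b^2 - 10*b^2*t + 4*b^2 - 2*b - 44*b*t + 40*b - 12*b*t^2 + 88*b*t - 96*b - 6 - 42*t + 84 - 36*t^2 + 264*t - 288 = 2*b^3 + 10*b^2 - 58*b + t^2*(-12*b - 36) + t*(-10*b^2 + 44*b + 222) - 210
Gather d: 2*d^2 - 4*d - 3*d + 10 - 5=2*d^2 - 7*d + 5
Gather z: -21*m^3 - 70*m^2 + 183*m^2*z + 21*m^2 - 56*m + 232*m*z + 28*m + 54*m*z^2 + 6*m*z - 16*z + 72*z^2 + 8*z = -21*m^3 - 49*m^2 - 28*m + z^2*(54*m + 72) + z*(183*m^2 + 238*m - 8)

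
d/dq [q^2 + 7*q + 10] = 2*q + 7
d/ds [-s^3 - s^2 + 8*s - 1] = -3*s^2 - 2*s + 8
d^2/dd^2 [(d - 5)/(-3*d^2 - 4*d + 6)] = 2*(-4*(d - 5)*(3*d + 2)^2 + (9*d - 11)*(3*d^2 + 4*d - 6))/(3*d^2 + 4*d - 6)^3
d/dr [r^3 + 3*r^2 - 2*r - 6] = 3*r^2 + 6*r - 2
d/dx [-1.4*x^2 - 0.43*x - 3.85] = -2.8*x - 0.43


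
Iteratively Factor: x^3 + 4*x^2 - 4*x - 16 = (x + 2)*(x^2 + 2*x - 8) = (x - 2)*(x + 2)*(x + 4)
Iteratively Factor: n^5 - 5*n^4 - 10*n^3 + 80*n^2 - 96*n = (n - 2)*(n^4 - 3*n^3 - 16*n^2 + 48*n) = (n - 4)*(n - 2)*(n^3 + n^2 - 12*n) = n*(n - 4)*(n - 2)*(n^2 + n - 12) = n*(n - 4)*(n - 3)*(n - 2)*(n + 4)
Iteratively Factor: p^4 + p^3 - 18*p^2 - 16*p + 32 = (p - 4)*(p^3 + 5*p^2 + 2*p - 8) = (p - 4)*(p + 4)*(p^2 + p - 2) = (p - 4)*(p - 1)*(p + 4)*(p + 2)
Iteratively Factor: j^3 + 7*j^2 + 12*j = (j + 3)*(j^2 + 4*j) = (j + 3)*(j + 4)*(j)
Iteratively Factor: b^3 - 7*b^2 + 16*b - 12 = (b - 2)*(b^2 - 5*b + 6) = (b - 2)^2*(b - 3)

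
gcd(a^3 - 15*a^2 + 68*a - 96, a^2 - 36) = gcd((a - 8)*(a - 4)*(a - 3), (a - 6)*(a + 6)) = 1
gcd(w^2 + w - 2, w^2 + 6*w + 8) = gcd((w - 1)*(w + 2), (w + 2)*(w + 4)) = w + 2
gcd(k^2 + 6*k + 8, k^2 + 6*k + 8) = k^2 + 6*k + 8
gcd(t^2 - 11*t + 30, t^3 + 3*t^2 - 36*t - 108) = t - 6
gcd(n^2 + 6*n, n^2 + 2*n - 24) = n + 6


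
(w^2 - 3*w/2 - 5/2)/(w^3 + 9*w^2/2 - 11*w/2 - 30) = (w + 1)/(w^2 + 7*w + 12)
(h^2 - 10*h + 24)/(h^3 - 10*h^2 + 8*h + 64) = (h - 6)/(h^2 - 6*h - 16)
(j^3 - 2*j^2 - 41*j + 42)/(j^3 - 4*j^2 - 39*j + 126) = (j - 1)/(j - 3)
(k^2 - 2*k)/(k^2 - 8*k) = (k - 2)/(k - 8)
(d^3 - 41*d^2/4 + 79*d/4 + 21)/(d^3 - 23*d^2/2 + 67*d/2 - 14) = (4*d + 3)/(2*(2*d - 1))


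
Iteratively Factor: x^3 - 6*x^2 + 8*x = (x)*(x^2 - 6*x + 8) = x*(x - 4)*(x - 2)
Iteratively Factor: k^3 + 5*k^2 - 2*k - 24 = (k - 2)*(k^2 + 7*k + 12) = (k - 2)*(k + 3)*(k + 4)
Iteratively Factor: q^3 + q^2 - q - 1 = (q + 1)*(q^2 - 1) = (q - 1)*(q + 1)*(q + 1)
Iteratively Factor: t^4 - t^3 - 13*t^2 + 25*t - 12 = (t - 3)*(t^3 + 2*t^2 - 7*t + 4) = (t - 3)*(t - 1)*(t^2 + 3*t - 4) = (t - 3)*(t - 1)*(t + 4)*(t - 1)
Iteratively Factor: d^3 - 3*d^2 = (d)*(d^2 - 3*d) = d^2*(d - 3)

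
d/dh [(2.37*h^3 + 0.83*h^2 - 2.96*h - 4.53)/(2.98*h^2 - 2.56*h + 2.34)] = (7.0626*h^4 - 12.1344*h^3 + 23.3334*h^2 + 30.8832*h - 18.5232)/(8.8804*h^4 - 15.2576*h^3 + 20.5*h^2 - 11.9808*h + 5.4756)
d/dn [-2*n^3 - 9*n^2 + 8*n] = -6*n^2 - 18*n + 8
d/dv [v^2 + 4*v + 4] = 2*v + 4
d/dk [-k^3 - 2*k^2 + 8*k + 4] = -3*k^2 - 4*k + 8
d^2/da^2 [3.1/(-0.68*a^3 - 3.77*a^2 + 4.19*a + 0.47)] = ((12.648*a + 23.374)*(0.68*a^3 + 3.77*a^2 - 4.19*a - 0.47) - 3.1*(2.04*a^2 + 7.54*a - 4.19)*(4.08*a^2 + 15.08*a - 8.38))/(0.68*a^3 + 3.77*a^2 - 4.19*a - 0.47)^3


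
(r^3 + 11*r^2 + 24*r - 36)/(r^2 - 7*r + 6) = (r^2 + 12*r + 36)/(r - 6)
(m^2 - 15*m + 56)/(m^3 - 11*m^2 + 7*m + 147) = (m - 8)/(m^2 - 4*m - 21)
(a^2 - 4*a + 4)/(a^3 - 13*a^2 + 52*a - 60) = (a - 2)/(a^2 - 11*a + 30)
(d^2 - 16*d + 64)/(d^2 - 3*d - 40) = (d - 8)/(d + 5)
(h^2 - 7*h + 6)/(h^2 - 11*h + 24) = (h^2 - 7*h + 6)/(h^2 - 11*h + 24)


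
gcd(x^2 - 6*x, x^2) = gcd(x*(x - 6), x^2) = x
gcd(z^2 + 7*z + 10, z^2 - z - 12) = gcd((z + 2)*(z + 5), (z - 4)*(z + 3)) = 1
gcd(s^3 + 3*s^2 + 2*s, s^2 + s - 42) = 1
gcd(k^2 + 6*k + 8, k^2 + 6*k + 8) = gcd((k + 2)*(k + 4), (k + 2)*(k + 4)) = k^2 + 6*k + 8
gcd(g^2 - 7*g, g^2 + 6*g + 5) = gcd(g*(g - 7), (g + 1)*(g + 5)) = 1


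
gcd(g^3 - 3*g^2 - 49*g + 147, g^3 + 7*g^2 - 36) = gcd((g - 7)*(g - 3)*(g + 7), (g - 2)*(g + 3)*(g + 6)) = 1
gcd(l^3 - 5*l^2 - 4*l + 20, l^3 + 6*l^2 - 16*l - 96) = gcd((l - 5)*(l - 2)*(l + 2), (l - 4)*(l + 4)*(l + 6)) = 1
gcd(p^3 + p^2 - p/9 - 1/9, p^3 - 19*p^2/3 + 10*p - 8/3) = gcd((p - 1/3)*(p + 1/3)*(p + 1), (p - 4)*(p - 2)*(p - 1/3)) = p - 1/3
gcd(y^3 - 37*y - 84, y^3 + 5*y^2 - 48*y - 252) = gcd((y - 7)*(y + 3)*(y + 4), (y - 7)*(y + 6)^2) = y - 7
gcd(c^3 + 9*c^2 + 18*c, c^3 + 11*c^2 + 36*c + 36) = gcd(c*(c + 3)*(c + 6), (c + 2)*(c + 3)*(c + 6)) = c^2 + 9*c + 18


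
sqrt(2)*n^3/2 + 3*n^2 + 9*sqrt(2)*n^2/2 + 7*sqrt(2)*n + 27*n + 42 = (n + 7)*(n + 3*sqrt(2))*(sqrt(2)*n/2 + sqrt(2))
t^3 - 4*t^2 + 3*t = t*(t - 3)*(t - 1)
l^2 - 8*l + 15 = (l - 5)*(l - 3)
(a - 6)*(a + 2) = a^2 - 4*a - 12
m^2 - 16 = (m - 4)*(m + 4)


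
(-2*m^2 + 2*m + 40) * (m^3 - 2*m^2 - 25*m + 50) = -2*m^5 + 6*m^4 + 86*m^3 - 230*m^2 - 900*m + 2000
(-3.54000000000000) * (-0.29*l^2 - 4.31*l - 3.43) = 1.0266*l^2 + 15.2574*l + 12.1422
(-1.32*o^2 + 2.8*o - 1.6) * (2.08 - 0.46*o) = 0.6072*o^3 - 4.0336*o^2 + 6.56*o - 3.328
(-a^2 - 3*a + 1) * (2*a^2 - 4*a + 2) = -2*a^4 - 2*a^3 + 12*a^2 - 10*a + 2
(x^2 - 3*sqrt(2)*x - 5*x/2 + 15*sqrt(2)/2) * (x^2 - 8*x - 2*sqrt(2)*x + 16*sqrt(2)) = x^4 - 21*x^3/2 - 5*sqrt(2)*x^3 + 32*x^2 + 105*sqrt(2)*x^2/2 - 100*sqrt(2)*x - 126*x + 240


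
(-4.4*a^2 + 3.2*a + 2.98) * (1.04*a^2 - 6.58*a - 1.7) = -4.576*a^4 + 32.28*a^3 - 10.4768*a^2 - 25.0484*a - 5.066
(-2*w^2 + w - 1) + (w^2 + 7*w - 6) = -w^2 + 8*w - 7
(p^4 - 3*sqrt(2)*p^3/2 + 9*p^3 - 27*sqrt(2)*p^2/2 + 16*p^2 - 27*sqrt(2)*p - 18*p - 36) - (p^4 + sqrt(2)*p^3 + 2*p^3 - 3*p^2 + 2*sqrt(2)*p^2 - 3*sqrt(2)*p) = -5*sqrt(2)*p^3/2 + 7*p^3 - 31*sqrt(2)*p^2/2 + 19*p^2 - 24*sqrt(2)*p - 18*p - 36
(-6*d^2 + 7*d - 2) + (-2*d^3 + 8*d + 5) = -2*d^3 - 6*d^2 + 15*d + 3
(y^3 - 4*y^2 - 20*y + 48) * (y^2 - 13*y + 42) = y^5 - 17*y^4 + 74*y^3 + 140*y^2 - 1464*y + 2016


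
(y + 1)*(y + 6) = y^2 + 7*y + 6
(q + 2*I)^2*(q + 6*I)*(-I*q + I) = -I*q^4 + 10*q^3 + I*q^3 - 10*q^2 + 28*I*q^2 - 24*q - 28*I*q + 24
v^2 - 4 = (v - 2)*(v + 2)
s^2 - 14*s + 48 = (s - 8)*(s - 6)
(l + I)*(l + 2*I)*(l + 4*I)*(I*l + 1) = I*l^4 - 6*l^3 - 7*I*l^2 - 6*l - 8*I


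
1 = 1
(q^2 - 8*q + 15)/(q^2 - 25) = (q - 3)/(q + 5)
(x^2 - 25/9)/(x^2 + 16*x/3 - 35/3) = (x + 5/3)/(x + 7)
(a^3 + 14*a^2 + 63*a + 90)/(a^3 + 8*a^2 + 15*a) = (a + 6)/a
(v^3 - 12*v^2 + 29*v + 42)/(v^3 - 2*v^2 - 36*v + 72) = (v^2 - 6*v - 7)/(v^2 + 4*v - 12)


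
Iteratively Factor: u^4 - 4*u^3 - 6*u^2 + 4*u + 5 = (u + 1)*(u^3 - 5*u^2 - u + 5) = (u - 1)*(u + 1)*(u^2 - 4*u - 5) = (u - 5)*(u - 1)*(u + 1)*(u + 1)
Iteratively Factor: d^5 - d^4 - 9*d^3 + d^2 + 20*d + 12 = (d + 1)*(d^4 - 2*d^3 - 7*d^2 + 8*d + 12) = (d + 1)*(d + 2)*(d^3 - 4*d^2 + d + 6) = (d - 2)*(d + 1)*(d + 2)*(d^2 - 2*d - 3) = (d - 3)*(d - 2)*(d + 1)*(d + 2)*(d + 1)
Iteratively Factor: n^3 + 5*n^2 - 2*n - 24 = (n + 3)*(n^2 + 2*n - 8) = (n + 3)*(n + 4)*(n - 2)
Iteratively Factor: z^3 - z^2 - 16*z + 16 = (z - 4)*(z^2 + 3*z - 4) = (z - 4)*(z + 4)*(z - 1)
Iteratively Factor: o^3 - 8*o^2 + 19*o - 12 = (o - 4)*(o^2 - 4*o + 3) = (o - 4)*(o - 1)*(o - 3)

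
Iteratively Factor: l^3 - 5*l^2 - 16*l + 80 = (l + 4)*(l^2 - 9*l + 20) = (l - 5)*(l + 4)*(l - 4)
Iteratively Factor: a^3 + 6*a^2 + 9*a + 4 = (a + 4)*(a^2 + 2*a + 1) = (a + 1)*(a + 4)*(a + 1)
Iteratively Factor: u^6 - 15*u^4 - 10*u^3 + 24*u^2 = (u)*(u^5 - 15*u^3 - 10*u^2 + 24*u) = u*(u + 2)*(u^4 - 2*u^3 - 11*u^2 + 12*u) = u*(u - 1)*(u + 2)*(u^3 - u^2 - 12*u) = u*(u - 1)*(u + 2)*(u + 3)*(u^2 - 4*u) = u*(u - 4)*(u - 1)*(u + 2)*(u + 3)*(u)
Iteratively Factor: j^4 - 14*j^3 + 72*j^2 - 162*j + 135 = (j - 3)*(j^3 - 11*j^2 + 39*j - 45) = (j - 3)^2*(j^2 - 8*j + 15) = (j - 3)^3*(j - 5)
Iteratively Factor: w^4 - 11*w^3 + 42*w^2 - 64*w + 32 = (w - 1)*(w^3 - 10*w^2 + 32*w - 32) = (w - 4)*(w - 1)*(w^2 - 6*w + 8) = (w - 4)^2*(w - 1)*(w - 2)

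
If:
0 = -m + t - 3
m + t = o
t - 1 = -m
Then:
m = -1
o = 1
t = 2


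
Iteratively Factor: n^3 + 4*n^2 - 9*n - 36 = (n + 3)*(n^2 + n - 12) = (n + 3)*(n + 4)*(n - 3)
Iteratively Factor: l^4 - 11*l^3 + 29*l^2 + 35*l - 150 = (l - 5)*(l^3 - 6*l^2 - l + 30) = (l - 5)*(l + 2)*(l^2 - 8*l + 15) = (l - 5)^2*(l + 2)*(l - 3)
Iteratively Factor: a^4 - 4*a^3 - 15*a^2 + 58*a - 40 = (a + 4)*(a^3 - 8*a^2 + 17*a - 10) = (a - 1)*(a + 4)*(a^2 - 7*a + 10) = (a - 2)*(a - 1)*(a + 4)*(a - 5)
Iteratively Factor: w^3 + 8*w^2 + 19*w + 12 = (w + 4)*(w^2 + 4*w + 3) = (w + 3)*(w + 4)*(w + 1)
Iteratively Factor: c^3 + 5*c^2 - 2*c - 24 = (c + 3)*(c^2 + 2*c - 8) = (c - 2)*(c + 3)*(c + 4)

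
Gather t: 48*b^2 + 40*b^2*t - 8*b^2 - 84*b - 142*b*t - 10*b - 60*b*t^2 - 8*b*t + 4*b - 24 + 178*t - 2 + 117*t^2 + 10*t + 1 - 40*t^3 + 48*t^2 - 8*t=40*b^2 - 90*b - 40*t^3 + t^2*(165 - 60*b) + t*(40*b^2 - 150*b + 180) - 25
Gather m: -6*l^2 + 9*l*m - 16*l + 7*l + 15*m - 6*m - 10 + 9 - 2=-6*l^2 - 9*l + m*(9*l + 9) - 3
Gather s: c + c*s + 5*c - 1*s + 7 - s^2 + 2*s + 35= 6*c - s^2 + s*(c + 1) + 42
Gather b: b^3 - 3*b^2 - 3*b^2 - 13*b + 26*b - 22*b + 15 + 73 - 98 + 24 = b^3 - 6*b^2 - 9*b + 14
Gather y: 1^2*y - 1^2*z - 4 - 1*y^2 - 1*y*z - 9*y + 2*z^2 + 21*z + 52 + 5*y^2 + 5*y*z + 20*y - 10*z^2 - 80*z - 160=4*y^2 + y*(4*z + 12) - 8*z^2 - 60*z - 112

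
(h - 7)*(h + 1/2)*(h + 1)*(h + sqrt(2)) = h^4 - 11*h^3/2 + sqrt(2)*h^3 - 10*h^2 - 11*sqrt(2)*h^2/2 - 10*sqrt(2)*h - 7*h/2 - 7*sqrt(2)/2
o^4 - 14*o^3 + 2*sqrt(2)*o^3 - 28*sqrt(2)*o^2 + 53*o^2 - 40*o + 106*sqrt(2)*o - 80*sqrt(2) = (o - 8)*(o - 5)*(o - 1)*(o + 2*sqrt(2))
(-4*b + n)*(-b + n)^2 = -4*b^3 + 9*b^2*n - 6*b*n^2 + n^3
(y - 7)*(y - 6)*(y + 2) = y^3 - 11*y^2 + 16*y + 84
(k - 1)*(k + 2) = k^2 + k - 2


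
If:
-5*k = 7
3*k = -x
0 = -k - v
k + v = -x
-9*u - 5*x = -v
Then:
No Solution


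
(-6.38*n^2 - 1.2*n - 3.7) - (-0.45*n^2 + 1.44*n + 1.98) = -5.93*n^2 - 2.64*n - 5.68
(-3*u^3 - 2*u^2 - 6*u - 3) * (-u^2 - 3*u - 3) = 3*u^5 + 11*u^4 + 21*u^3 + 27*u^2 + 27*u + 9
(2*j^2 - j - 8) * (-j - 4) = -2*j^3 - 7*j^2 + 12*j + 32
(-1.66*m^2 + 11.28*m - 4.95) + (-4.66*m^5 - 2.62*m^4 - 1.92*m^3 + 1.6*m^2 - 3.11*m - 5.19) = -4.66*m^5 - 2.62*m^4 - 1.92*m^3 - 0.0599999999999998*m^2 + 8.17*m - 10.14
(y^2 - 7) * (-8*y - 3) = -8*y^3 - 3*y^2 + 56*y + 21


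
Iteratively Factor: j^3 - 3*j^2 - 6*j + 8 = (j + 2)*(j^2 - 5*j + 4) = (j - 4)*(j + 2)*(j - 1)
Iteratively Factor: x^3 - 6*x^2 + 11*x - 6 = (x - 3)*(x^2 - 3*x + 2) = (x - 3)*(x - 2)*(x - 1)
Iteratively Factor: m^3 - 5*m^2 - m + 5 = (m - 5)*(m^2 - 1) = (m - 5)*(m + 1)*(m - 1)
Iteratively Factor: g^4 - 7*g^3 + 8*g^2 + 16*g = (g - 4)*(g^3 - 3*g^2 - 4*g) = (g - 4)*(g + 1)*(g^2 - 4*g) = g*(g - 4)*(g + 1)*(g - 4)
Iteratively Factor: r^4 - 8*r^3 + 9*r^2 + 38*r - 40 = (r - 4)*(r^3 - 4*r^2 - 7*r + 10) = (r - 4)*(r + 2)*(r^2 - 6*r + 5) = (r - 5)*(r - 4)*(r + 2)*(r - 1)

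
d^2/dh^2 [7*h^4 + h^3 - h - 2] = 6*h*(14*h + 1)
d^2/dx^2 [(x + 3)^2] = 2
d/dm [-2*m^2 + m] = 1 - 4*m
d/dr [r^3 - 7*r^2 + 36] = r*(3*r - 14)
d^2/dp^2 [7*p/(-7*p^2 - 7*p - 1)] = 98*(-7*p*(2*p + 1)^2 + (3*p + 1)*(7*p^2 + 7*p + 1))/(7*p^2 + 7*p + 1)^3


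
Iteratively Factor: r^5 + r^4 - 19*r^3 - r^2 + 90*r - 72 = (r - 1)*(r^4 + 2*r^3 - 17*r^2 - 18*r + 72) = (r - 2)*(r - 1)*(r^3 + 4*r^2 - 9*r - 36) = (r - 2)*(r - 1)*(r + 3)*(r^2 + r - 12) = (r - 3)*(r - 2)*(r - 1)*(r + 3)*(r + 4)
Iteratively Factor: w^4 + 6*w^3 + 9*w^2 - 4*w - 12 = (w - 1)*(w^3 + 7*w^2 + 16*w + 12) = (w - 1)*(w + 2)*(w^2 + 5*w + 6) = (w - 1)*(w + 2)^2*(w + 3)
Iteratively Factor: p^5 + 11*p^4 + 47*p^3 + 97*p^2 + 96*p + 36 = (p + 1)*(p^4 + 10*p^3 + 37*p^2 + 60*p + 36) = (p + 1)*(p + 3)*(p^3 + 7*p^2 + 16*p + 12) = (p + 1)*(p + 2)*(p + 3)*(p^2 + 5*p + 6) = (p + 1)*(p + 2)*(p + 3)^2*(p + 2)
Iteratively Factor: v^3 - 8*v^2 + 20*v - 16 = (v - 2)*(v^2 - 6*v + 8) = (v - 4)*(v - 2)*(v - 2)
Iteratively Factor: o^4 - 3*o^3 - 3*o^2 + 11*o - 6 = (o + 2)*(o^3 - 5*o^2 + 7*o - 3) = (o - 1)*(o + 2)*(o^2 - 4*o + 3) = (o - 1)^2*(o + 2)*(o - 3)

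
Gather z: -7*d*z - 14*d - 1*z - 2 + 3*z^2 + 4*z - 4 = -14*d + 3*z^2 + z*(3 - 7*d) - 6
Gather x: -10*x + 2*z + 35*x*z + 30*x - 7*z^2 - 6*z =x*(35*z + 20) - 7*z^2 - 4*z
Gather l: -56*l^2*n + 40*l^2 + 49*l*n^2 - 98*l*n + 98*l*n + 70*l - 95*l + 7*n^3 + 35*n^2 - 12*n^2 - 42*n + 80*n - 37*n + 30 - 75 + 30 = l^2*(40 - 56*n) + l*(49*n^2 - 25) + 7*n^3 + 23*n^2 + n - 15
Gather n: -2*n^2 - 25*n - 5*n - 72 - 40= -2*n^2 - 30*n - 112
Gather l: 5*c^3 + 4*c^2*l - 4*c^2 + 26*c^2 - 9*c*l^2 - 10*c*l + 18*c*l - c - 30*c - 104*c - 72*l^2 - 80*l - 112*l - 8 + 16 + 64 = 5*c^3 + 22*c^2 - 135*c + l^2*(-9*c - 72) + l*(4*c^2 + 8*c - 192) + 72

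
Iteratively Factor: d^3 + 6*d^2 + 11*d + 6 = (d + 3)*(d^2 + 3*d + 2) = (d + 2)*(d + 3)*(d + 1)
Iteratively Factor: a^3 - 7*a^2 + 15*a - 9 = (a - 1)*(a^2 - 6*a + 9) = (a - 3)*(a - 1)*(a - 3)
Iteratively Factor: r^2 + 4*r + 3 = (r + 3)*(r + 1)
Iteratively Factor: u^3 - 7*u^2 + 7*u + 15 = (u + 1)*(u^2 - 8*u + 15) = (u - 5)*(u + 1)*(u - 3)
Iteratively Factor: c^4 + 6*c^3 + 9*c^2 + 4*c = (c)*(c^3 + 6*c^2 + 9*c + 4) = c*(c + 4)*(c^2 + 2*c + 1) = c*(c + 1)*(c + 4)*(c + 1)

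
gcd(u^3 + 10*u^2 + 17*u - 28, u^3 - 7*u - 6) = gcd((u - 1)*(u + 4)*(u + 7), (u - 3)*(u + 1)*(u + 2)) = 1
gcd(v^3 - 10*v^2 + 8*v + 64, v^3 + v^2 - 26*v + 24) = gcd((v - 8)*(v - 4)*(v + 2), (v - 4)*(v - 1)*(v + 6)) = v - 4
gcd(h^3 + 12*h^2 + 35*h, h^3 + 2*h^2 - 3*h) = h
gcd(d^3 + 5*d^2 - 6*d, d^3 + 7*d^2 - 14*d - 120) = d + 6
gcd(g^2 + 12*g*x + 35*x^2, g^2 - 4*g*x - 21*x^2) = 1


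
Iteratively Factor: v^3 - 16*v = (v)*(v^2 - 16) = v*(v + 4)*(v - 4)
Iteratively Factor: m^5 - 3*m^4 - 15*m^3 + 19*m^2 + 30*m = (m)*(m^4 - 3*m^3 - 15*m^2 + 19*m + 30) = m*(m - 2)*(m^3 - m^2 - 17*m - 15) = m*(m - 2)*(m + 3)*(m^2 - 4*m - 5) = m*(m - 5)*(m - 2)*(m + 3)*(m + 1)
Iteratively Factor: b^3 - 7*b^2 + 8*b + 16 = (b - 4)*(b^2 - 3*b - 4) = (b - 4)*(b + 1)*(b - 4)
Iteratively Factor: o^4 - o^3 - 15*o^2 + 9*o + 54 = (o - 3)*(o^3 + 2*o^2 - 9*o - 18) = (o - 3)^2*(o^2 + 5*o + 6) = (o - 3)^2*(o + 3)*(o + 2)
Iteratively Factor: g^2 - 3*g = (g - 3)*(g)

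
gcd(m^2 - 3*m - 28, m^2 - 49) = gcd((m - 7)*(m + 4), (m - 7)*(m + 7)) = m - 7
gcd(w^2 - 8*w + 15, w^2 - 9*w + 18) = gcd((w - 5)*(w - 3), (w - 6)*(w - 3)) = w - 3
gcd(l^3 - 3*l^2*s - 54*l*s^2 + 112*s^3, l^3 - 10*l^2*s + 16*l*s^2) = l^2 - 10*l*s + 16*s^2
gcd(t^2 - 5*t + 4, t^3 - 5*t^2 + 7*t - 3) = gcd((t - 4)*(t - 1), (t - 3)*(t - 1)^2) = t - 1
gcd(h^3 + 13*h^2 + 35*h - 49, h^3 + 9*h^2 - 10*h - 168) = h + 7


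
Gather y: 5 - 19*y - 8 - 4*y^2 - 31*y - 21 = -4*y^2 - 50*y - 24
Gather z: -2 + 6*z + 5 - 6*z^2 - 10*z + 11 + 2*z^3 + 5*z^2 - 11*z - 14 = 2*z^3 - z^2 - 15*z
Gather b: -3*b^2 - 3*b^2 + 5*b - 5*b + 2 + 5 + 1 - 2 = 6 - 6*b^2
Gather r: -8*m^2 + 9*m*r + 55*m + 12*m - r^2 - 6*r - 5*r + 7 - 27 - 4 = -8*m^2 + 67*m - r^2 + r*(9*m - 11) - 24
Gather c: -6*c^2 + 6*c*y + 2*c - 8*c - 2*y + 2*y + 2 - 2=-6*c^2 + c*(6*y - 6)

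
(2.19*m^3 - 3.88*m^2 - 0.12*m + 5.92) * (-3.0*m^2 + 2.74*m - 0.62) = -6.57*m^5 + 17.6406*m^4 - 11.629*m^3 - 15.6832*m^2 + 16.2952*m - 3.6704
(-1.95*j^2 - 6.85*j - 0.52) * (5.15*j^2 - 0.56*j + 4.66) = -10.0425*j^4 - 34.1855*j^3 - 7.929*j^2 - 31.6298*j - 2.4232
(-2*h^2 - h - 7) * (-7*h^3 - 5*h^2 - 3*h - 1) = 14*h^5 + 17*h^4 + 60*h^3 + 40*h^2 + 22*h + 7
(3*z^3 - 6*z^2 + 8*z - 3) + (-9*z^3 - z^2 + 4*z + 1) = -6*z^3 - 7*z^2 + 12*z - 2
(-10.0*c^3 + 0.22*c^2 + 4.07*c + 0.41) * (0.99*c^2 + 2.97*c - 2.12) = -9.9*c^5 - 29.4822*c^4 + 25.8827*c^3 + 12.0274*c^2 - 7.4107*c - 0.8692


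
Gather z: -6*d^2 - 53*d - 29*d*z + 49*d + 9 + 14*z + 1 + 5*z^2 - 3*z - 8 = -6*d^2 - 4*d + 5*z^2 + z*(11 - 29*d) + 2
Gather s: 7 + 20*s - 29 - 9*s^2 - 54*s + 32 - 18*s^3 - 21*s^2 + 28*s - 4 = -18*s^3 - 30*s^2 - 6*s + 6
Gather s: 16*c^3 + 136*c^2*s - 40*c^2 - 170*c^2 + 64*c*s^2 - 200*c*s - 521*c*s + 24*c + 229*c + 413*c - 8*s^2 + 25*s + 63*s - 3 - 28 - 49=16*c^3 - 210*c^2 + 666*c + s^2*(64*c - 8) + s*(136*c^2 - 721*c + 88) - 80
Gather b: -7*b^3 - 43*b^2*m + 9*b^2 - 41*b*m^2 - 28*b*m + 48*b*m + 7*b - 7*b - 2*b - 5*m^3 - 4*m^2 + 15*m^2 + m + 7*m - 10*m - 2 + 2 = -7*b^3 + b^2*(9 - 43*m) + b*(-41*m^2 + 20*m - 2) - 5*m^3 + 11*m^2 - 2*m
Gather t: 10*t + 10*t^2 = 10*t^2 + 10*t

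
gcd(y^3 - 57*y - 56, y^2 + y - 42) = y + 7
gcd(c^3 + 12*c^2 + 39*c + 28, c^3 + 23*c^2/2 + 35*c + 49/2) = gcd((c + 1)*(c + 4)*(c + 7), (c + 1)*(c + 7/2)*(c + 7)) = c^2 + 8*c + 7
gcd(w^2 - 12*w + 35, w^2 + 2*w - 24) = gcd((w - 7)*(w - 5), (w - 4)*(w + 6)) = 1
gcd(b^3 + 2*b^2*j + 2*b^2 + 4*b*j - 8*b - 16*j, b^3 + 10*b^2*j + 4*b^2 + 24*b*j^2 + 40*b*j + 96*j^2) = b + 4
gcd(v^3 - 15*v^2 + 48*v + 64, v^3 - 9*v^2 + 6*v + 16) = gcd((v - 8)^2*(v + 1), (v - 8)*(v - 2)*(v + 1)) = v^2 - 7*v - 8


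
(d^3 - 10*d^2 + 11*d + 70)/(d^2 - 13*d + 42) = (d^2 - 3*d - 10)/(d - 6)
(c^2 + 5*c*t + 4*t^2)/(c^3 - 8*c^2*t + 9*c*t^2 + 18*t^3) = (c + 4*t)/(c^2 - 9*c*t + 18*t^2)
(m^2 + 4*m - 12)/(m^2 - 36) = (m - 2)/(m - 6)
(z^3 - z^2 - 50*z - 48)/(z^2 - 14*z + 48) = (z^2 + 7*z + 6)/(z - 6)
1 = 1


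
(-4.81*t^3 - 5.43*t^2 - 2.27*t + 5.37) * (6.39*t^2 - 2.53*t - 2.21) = -30.7359*t^5 - 22.5284*t^4 + 9.8627*t^3 + 52.0577*t^2 - 8.5694*t - 11.8677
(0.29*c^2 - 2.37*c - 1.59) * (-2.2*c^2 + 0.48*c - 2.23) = -0.638*c^4 + 5.3532*c^3 + 1.7137*c^2 + 4.5219*c + 3.5457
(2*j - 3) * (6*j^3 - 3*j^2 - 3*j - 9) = 12*j^4 - 24*j^3 + 3*j^2 - 9*j + 27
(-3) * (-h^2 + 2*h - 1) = 3*h^2 - 6*h + 3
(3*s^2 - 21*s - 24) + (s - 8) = 3*s^2 - 20*s - 32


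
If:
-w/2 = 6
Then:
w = -12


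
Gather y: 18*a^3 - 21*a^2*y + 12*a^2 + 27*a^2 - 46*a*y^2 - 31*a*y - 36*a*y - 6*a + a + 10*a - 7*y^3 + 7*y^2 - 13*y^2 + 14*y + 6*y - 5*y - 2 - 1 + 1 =18*a^3 + 39*a^2 + 5*a - 7*y^3 + y^2*(-46*a - 6) + y*(-21*a^2 - 67*a + 15) - 2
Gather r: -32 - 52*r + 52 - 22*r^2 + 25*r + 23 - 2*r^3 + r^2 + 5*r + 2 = -2*r^3 - 21*r^2 - 22*r + 45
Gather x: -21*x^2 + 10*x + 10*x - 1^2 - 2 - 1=-21*x^2 + 20*x - 4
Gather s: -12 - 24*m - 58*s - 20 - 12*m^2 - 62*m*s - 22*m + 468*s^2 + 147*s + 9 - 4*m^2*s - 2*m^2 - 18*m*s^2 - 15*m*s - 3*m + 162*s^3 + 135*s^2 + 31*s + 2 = -14*m^2 - 49*m + 162*s^3 + s^2*(603 - 18*m) + s*(-4*m^2 - 77*m + 120) - 21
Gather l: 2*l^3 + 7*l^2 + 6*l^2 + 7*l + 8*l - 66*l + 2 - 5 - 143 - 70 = 2*l^3 + 13*l^2 - 51*l - 216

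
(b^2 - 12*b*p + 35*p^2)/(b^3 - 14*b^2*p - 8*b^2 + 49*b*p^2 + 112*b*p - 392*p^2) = (-b + 5*p)/(-b^2 + 7*b*p + 8*b - 56*p)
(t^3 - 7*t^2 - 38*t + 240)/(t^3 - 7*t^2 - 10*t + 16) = (t^2 + t - 30)/(t^2 + t - 2)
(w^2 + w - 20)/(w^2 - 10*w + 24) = (w + 5)/(w - 6)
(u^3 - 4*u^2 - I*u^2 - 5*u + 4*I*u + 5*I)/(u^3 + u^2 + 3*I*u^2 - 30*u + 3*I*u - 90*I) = (u^2 + u*(1 - I) - I)/(u^2 + 3*u*(2 + I) + 18*I)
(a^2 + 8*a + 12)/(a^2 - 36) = (a + 2)/(a - 6)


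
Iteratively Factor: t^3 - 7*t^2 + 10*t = (t)*(t^2 - 7*t + 10) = t*(t - 2)*(t - 5)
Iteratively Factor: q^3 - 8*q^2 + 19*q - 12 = (q - 3)*(q^2 - 5*q + 4) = (q - 4)*(q - 3)*(q - 1)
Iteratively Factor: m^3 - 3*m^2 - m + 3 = (m + 1)*(m^2 - 4*m + 3) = (m - 3)*(m + 1)*(m - 1)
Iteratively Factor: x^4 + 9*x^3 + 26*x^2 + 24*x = (x + 2)*(x^3 + 7*x^2 + 12*x) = (x + 2)*(x + 4)*(x^2 + 3*x) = x*(x + 2)*(x + 4)*(x + 3)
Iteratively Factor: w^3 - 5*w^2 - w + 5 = (w + 1)*(w^2 - 6*w + 5) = (w - 5)*(w + 1)*(w - 1)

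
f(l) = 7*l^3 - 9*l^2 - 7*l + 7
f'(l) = 21*l^2 - 18*l - 7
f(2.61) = 51.88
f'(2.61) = 89.07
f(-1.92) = -62.28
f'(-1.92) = 104.97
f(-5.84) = -1653.31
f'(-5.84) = 814.34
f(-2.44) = -131.19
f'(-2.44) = 161.95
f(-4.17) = -627.89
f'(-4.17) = 433.23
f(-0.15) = 7.82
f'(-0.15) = -3.83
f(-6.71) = -2466.03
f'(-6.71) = 1059.29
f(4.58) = 458.66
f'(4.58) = 351.06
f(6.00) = 1153.00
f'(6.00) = 641.00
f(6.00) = 1153.00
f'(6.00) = 641.00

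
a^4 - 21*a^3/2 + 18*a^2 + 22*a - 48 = (a - 8)*(a - 2)^2*(a + 3/2)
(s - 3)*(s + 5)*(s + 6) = s^3 + 8*s^2 - 3*s - 90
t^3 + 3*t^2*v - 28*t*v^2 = t*(t - 4*v)*(t + 7*v)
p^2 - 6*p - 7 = (p - 7)*(p + 1)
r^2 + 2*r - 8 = (r - 2)*(r + 4)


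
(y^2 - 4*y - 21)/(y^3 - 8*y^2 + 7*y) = (y + 3)/(y*(y - 1))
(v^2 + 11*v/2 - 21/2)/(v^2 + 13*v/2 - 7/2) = (2*v - 3)/(2*v - 1)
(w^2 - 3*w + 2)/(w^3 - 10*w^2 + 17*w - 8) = (w - 2)/(w^2 - 9*w + 8)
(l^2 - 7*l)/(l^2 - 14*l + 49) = l/(l - 7)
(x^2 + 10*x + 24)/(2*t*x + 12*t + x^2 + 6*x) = (x + 4)/(2*t + x)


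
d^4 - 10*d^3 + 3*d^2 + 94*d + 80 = (d - 8)*(d - 5)*(d + 1)*(d + 2)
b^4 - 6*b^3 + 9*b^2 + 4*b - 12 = (b - 3)*(b - 2)^2*(b + 1)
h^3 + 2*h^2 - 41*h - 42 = (h - 6)*(h + 1)*(h + 7)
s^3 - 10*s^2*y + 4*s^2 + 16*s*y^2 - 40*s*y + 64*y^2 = (s + 4)*(s - 8*y)*(s - 2*y)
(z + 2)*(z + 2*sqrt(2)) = z^2 + 2*z + 2*sqrt(2)*z + 4*sqrt(2)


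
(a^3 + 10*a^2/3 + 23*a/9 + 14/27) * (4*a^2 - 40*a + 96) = 4*a^5 - 80*a^4/3 - 244*a^3/9 + 5936*a^2/27 + 6064*a/27 + 448/9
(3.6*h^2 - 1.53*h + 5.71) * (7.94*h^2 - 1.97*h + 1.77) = 28.584*h^4 - 19.2402*h^3 + 54.7235*h^2 - 13.9568*h + 10.1067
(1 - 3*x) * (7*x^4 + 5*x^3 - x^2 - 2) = -21*x^5 - 8*x^4 + 8*x^3 - x^2 + 6*x - 2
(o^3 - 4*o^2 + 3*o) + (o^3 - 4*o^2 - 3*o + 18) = 2*o^3 - 8*o^2 + 18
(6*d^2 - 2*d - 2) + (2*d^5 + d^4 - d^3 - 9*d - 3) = 2*d^5 + d^4 - d^3 + 6*d^2 - 11*d - 5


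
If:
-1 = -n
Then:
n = 1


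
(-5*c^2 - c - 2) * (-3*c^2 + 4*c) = 15*c^4 - 17*c^3 + 2*c^2 - 8*c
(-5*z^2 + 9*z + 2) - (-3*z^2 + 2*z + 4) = -2*z^2 + 7*z - 2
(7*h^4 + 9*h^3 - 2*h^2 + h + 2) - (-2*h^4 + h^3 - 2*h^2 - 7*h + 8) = 9*h^4 + 8*h^3 + 8*h - 6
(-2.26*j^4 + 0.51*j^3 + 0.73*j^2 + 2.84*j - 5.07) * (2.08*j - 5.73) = -4.7008*j^5 + 14.0106*j^4 - 1.4039*j^3 + 1.7243*j^2 - 26.8188*j + 29.0511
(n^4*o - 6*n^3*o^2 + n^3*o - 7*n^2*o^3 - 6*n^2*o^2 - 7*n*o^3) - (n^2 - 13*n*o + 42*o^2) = n^4*o - 6*n^3*o^2 + n^3*o - 7*n^2*o^3 - 6*n^2*o^2 - n^2 - 7*n*o^3 + 13*n*o - 42*o^2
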